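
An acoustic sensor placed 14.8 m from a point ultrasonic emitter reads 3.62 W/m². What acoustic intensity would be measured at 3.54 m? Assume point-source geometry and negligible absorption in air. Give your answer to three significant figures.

63.3 W/m²

Since intensity falls as 1/r², scaling from 14.8 m to 3.54 m:
3.62 × (14.8/3.54)² = 3.62 × 17.48 = 63.28 W/m².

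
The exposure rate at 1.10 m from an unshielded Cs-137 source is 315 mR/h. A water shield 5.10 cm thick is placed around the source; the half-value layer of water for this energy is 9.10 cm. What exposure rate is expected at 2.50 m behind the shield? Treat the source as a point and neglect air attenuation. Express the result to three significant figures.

41.4 mR/h

Distance alone: 315 × (1.10/2.50)² = 315 × 0.1936 = 60.98 mR/h.
Shield: 5.10/9.10 = 0.5604 half-value layers → attenuation 2^(−0.5604) = 0.6781.
Combined: 60.98 × 0.6781 = 41.35 mR/h.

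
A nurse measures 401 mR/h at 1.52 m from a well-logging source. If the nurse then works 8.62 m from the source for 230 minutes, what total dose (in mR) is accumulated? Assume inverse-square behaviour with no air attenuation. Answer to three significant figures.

By the inverse-square law, rate at 8.62 m:
(1.52/8.62)² = 0.03109, so 401 × 0.03109 = 12.47 mR/h.
Dose = rate × time = 12.47 mR/h × 3.833 h = 47.80 mR.

47.8 mR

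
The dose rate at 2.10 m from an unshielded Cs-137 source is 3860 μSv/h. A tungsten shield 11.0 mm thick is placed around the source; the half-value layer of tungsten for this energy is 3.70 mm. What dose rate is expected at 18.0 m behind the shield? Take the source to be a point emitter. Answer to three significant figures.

6.69 μSv/h

Distance alone: (2.10/18.0)² = 0.01361, so 3860 × 0.01361 = 52.53 μSv/h.
Shield: 11.0/3.70 = 2.973 half-value layers → attenuation 2^(−2.973) = 0.1274.
Combined: 52.53 × 0.1274 = 6.692 μSv/h.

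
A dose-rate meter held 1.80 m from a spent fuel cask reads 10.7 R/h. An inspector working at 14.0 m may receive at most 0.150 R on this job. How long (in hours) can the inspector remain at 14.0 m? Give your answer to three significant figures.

0.848 h

Since intensity falls as 1/r², rate at 14.0 m:
10.7 × (1.80/14.0)² = 10.7 × 0.01653 = 0.1769 R/h.
Stay time = 0.150 R ÷ 0.1769 R/h = 0.8479 h.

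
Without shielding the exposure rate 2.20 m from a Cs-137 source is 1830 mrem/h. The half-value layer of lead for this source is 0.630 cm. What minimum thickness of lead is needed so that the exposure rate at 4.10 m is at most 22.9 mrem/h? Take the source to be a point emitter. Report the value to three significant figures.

2.85 cm

At 4.10 m, distance alone gives (2.20/4.10)² = 0.2879, so 1830 × 0.2879 = 526.9 mrem/h.
Further attenuation needed: 526.9/22.9 = 23.01.
n = log₂(23.01) = 4.524 half-value layers.
Thickness = 4.524 × 0.630 cm = 2.850 cm.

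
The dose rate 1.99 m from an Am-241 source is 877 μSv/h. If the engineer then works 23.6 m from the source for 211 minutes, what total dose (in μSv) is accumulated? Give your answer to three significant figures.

Applying the 1/r² law, rate at 23.6 m:
(1.99/23.6)² = 0.007110, so 877 × 0.007110 = 6.235 μSv/h.
Dose = rate × time = 6.235 μSv/h × 3.517 h = 21.93 μSv.

21.9 μSv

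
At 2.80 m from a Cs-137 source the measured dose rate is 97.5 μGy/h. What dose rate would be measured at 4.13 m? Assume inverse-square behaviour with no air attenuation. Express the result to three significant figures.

44.8 μGy/h

Applying the 1/r² law, scaling from 2.80 m to 4.13 m:
(2.80/4.13)² = 0.4596, so 97.5 × 0.4596 = 44.81 μGy/h.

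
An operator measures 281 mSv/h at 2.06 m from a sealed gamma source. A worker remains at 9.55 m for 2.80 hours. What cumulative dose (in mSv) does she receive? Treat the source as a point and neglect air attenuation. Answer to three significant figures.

36.6 mSv

Applying the 1/r² law, rate at 9.55 m:
(2.06/9.55)² = 0.04653, so 281 × 0.04653 = 13.07 mSv/h.
Dose = rate × time = 13.07 mSv/h × 2.800 h = 36.60 mSv.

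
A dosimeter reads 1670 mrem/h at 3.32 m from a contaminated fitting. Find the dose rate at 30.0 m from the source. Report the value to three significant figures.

20.5 mrem/h

By the inverse-square law, the rate at 30.0 m is
(3.32/30.0)² = 0.01225, so 1670 × 0.01225 = 20.46 mrem/h.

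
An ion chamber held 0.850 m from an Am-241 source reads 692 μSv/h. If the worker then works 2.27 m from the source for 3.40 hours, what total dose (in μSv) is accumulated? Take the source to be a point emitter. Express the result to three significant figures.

330 μSv

Applying the 1/r² law, rate at 2.27 m:
(0.850/2.27)² = 0.1402, so 692 × 0.1402 = 97.02 μSv/h.
Dose = rate × time = 97.02 μSv/h × 3.400 h = 329.9 μSv.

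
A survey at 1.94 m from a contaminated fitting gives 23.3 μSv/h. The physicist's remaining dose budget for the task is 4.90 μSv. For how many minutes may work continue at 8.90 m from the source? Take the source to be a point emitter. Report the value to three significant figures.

266 min

Since intensity falls as 1/r², rate at 8.90 m:
(1.94/8.90)² = 0.04751, so 23.3 × 0.04751 = 1.107 μSv/h.
Stay time = 4.90 μSv ÷ 1.107 μSv/h = 4.426 h = 265.6 min.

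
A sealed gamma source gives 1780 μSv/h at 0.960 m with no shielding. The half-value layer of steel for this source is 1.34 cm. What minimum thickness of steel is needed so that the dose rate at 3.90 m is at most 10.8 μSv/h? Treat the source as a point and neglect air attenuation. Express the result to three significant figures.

At 3.90 m, distance alone gives (0.960/3.90)² = 0.06059, so 1780 × 0.06059 = 107.9 μSv/h.
Further attenuation needed: 107.9/10.8 = 9.991.
n = log₂(9.991) = 3.321 half-value layers.
Thickness = 3.321 × 1.34 cm = 4.450 cm.

4.45 cm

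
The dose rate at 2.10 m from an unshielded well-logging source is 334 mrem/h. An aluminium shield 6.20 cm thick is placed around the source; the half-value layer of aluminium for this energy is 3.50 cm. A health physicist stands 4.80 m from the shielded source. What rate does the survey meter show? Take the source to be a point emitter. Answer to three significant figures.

18.7 mrem/h

Distance alone: (2.10/4.80)² = 0.1914, so 334 × 0.1914 = 63.93 mrem/h.
Shield: 6.20/3.50 = 1.771 half-value layers → attenuation 2^(−1.771) = 0.2930.
Combined: 63.93 × 0.2930 = 18.73 mrem/h.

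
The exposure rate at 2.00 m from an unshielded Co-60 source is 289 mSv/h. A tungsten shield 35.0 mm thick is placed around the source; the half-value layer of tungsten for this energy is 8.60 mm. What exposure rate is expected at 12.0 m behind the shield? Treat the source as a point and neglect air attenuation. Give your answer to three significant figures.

Distance alone: 289 × (2.00/12.0)² = 289 × 0.02778 = 8.028 mSv/h.
Shield: 35.0/8.60 = 4.070 half-value layers → attenuation 2^(−4.070) = 0.05954.
Combined: 8.028 × 0.05954 = 0.4780 mSv/h.

0.478 mSv/h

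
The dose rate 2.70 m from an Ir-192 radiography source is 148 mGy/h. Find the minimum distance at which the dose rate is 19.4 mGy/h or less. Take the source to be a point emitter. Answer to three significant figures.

Using I₁d₁² = I₂d₂², d₂ = d₁·√(I₁/I₂).
I₁/I₂ = 148/19.4 = 7.629, so d₂ = 2.70 × √7.629 = 7.458 m.

7.46 m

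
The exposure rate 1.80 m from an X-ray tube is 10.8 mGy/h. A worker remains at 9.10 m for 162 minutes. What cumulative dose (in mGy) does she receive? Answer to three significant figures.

Since intensity falls as 1/r², rate at 9.10 m:
10.8 × (1.80/9.10)² = 10.8 × 0.03913 = 0.4226 mGy/h.
Dose = rate × time = 0.4226 mGy/h × 2.700 h = 1.141 mGy.

1.14 mGy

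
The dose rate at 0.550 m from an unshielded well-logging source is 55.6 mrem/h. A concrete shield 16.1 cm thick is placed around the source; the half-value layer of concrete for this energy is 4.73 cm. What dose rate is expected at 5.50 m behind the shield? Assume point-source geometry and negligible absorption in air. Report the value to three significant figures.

0.0525 mrem/h

Distance alone: 55.6 × (0.550/5.50)² = 55.6 × 0.01000 = 0.5560 mrem/h.
Shield: 16.1/4.73 = 3.404 half-value layers → attenuation 2^(−3.404) = 0.09447.
Combined: 0.5560 × 0.09447 = 0.05253 mrem/h.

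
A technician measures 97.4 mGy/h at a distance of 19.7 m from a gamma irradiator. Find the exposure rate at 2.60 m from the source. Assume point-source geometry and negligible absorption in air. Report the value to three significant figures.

Intensity scales as (d₁/d₂)², so the rate at 2.60 m is
97.4 × (19.7/2.60)² = 97.4 × 57.41 = 5592 mGy/h.

5590 mGy/h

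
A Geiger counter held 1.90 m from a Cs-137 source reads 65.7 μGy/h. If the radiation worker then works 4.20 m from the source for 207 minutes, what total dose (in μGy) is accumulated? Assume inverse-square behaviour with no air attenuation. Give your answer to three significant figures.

46.4 μGy

Using I₁d₁² = I₂d₂², rate at 4.20 m:
65.7 × (1.90/4.20)² = 65.7 × 0.2046 = 13.44 μGy/h.
Dose = rate × time = 13.44 μGy/h × 3.450 h = 46.37 μGy.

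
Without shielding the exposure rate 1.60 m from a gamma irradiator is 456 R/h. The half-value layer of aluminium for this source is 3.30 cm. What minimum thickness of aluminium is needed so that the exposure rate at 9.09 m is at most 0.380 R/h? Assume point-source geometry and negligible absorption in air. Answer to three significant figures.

17.2 cm

At 9.09 m, distance alone gives (1.60/9.09)² = 0.03098, so 456 × 0.03098 = 14.13 R/h.
Further attenuation needed: 14.13/0.380 = 37.18.
n = log₂(37.18) = 5.216 half-value layers.
Thickness = 5.216 × 3.30 cm = 17.21 cm.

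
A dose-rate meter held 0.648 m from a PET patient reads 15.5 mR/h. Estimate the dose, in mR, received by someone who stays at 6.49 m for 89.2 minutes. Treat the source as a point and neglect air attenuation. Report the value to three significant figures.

0.230 mR

Intensity scales as (d₁/d₂)², so rate at 6.49 m:
(0.648/6.49)² = 0.009969, so 15.5 × 0.009969 = 0.1545 mR/h.
Dose = rate × time = 0.1545 mR/h × 1.487 h = 0.2297 mR.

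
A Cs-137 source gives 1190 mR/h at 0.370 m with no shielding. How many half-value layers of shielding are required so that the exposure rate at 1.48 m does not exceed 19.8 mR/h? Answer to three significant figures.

1.91 half-value layers

At 1.48 m, distance alone gives (0.370/1.48)² = 0.06250, so 1190 × 0.06250 = 74.38 mR/h.
Further attenuation needed: 74.38/19.8 = 3.757.
n = log₂(3.757) = 1.910 half-value layers.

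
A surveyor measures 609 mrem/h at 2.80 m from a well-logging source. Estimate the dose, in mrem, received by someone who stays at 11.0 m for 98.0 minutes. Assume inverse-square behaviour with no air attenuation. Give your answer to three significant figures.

64.4 mrem

Using I₁d₁² = I₂d₂², rate at 11.0 m:
609 × (2.80/11.0)² = 609 × 0.06479 = 39.46 mrem/h.
Dose = rate × time = 39.46 mrem/h × 1.633 h = 64.44 mrem.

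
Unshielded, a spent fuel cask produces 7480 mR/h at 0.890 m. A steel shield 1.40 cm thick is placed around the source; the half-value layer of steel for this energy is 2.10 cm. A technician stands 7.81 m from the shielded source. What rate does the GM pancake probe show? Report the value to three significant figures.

61.2 mR/h

Distance alone: 7480 × (0.890/7.81)² = 7480 × 0.01299 = 97.17 mR/h.
Shield: 1.40/2.10 = 0.6667 half-value layers → attenuation 2^(−0.6667) = 0.6299.
Combined: 97.17 × 0.6299 = 61.21 mR/h.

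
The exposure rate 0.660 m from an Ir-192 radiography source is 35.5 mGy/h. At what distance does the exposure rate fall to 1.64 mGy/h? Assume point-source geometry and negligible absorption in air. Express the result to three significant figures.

3.07 m

Since intensity falls as 1/r², d₂ = d₁·√(I₁/I₂).
I₁/I₂ = 35.5/1.64 = 21.65, so d₂ = 0.660 × √21.65 = 3.071 m.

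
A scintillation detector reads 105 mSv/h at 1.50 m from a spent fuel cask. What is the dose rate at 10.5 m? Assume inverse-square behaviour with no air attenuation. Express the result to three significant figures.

2.14 mSv/h

Intensity scales as (d₁/d₂)², so the rate at 10.5 m is
105 × (1.50/10.5)² = 105 × 0.02041 = 2.143 mSv/h.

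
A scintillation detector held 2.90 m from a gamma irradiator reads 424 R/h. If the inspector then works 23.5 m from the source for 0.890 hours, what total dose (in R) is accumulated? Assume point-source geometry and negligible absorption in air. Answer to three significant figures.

Since intensity falls as 1/r², rate at 23.5 m:
424 × (2.90/23.5)² = 424 × 0.01523 = 6.458 R/h.
Dose = rate × time = 6.458 R/h × 0.8900 h = 5.748 R.

5.75 R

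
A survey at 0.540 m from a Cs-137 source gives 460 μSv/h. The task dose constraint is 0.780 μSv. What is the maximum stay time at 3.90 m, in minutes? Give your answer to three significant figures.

Intensity scales as (d₁/d₂)², so rate at 3.90 m:
460 × (0.540/3.90)² = 460 × 0.01917 = 8.818 μSv/h.
Stay time = 0.780 μSv ÷ 8.818 μSv/h = 0.08846 h = 5.308 min.

5.31 min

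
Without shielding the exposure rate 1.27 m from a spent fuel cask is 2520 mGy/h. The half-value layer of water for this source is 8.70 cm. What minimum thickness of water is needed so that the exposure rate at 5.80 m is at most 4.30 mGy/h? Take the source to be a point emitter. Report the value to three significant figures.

At 5.80 m, distance alone gives 2520 × (1.27/5.80)² = 2520 × 0.04795 = 120.8 mGy/h.
Further attenuation needed: 120.8/4.30 = 28.09.
n = log₂(28.09) = 4.812 half-value layers.
Thickness = 4.812 × 8.70 cm = 41.86 cm.

41.9 cm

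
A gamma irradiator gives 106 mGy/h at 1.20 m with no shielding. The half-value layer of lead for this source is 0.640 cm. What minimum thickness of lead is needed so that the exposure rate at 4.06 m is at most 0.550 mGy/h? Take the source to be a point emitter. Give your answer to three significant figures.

2.61 cm

At 4.06 m, distance alone gives 106 × (1.20/4.06)² = 106 × 0.08736 = 9.260 mGy/h.
Further attenuation needed: 9.260/0.550 = 16.84.
n = log₂(16.84) = 4.074 half-value layers.
Thickness = 4.074 × 0.640 cm = 2.607 cm.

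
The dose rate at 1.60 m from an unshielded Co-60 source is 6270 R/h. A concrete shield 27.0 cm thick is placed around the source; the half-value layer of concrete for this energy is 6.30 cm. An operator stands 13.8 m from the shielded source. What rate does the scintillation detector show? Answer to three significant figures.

4.32 R/h

Distance alone: 6270 × (1.60/13.8)² = 6270 × 0.01344 = 84.27 R/h.
Shield: 27.0/6.30 = 4.286 half-value layers → attenuation 2^(−4.286) = 0.05126.
Combined: 84.27 × 0.05126 = 4.320 R/h.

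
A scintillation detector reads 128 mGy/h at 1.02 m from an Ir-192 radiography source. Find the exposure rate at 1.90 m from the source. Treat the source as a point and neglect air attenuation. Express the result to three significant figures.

Using I₁d₁² = I₂d₂², the rate at 1.90 m is
128 × (1.02/1.90)² = 128 × 0.2882 = 36.89 mGy/h.

36.9 mGy/h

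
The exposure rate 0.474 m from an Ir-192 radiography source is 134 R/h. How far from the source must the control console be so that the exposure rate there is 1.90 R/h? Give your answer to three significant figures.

3.98 m

By the inverse-square law, d₂ = d₁·√(I₁/I₂).
I₁/I₂ = 134/1.90 = 70.53, so d₂ = 0.474 × √70.53 = 3.981 m.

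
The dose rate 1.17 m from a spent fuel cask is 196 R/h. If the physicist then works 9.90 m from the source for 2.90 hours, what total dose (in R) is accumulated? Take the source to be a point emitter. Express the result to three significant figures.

Applying the 1/r² law, rate at 9.90 m:
196 × (1.17/9.90)² = 196 × 0.01397 = 2.738 R/h.
Dose = rate × time = 2.738 R/h × 2.900 h = 7.940 R.

7.94 R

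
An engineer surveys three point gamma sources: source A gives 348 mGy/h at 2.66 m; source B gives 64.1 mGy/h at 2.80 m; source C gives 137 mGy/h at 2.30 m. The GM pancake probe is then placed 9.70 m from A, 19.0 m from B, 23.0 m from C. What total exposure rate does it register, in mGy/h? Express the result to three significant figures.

By superposition, sum each source's inverse-square contribution:
A: 348 × (2.66/9.70)² = 26.17 mGy/h
B: 64.1 × (2.80/19.0)² = 1.392 mGy/h
C: 137 × (2.30/23.0)² = 1.370 mGy/h
Total = 26.17 + 1.392 + 1.370 = 28.93 mGy/h.

28.9 mGy/h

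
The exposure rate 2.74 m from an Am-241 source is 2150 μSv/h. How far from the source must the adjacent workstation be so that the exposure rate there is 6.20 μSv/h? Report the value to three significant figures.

51.0 m

Applying the 1/r² law, d₂ = d₁·√(I₁/I₂).
I₁/I₂ = 2150/6.20 = 346.8, so d₂ = 2.74 × √346.8 = 51.03 m.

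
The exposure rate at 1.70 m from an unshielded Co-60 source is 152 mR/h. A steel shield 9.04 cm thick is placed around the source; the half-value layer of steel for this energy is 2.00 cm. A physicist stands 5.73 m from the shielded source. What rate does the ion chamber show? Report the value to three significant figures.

Distance alone: (1.70/5.73)² = 0.08802, so 152 × 0.08802 = 13.38 mR/h.
Shield: 9.04/2.00 = 4.520 half-value layers → attenuation 2^(−4.520) = 0.04359.
Combined: 13.38 × 0.04359 = 0.5832 mR/h.

0.583 mR/h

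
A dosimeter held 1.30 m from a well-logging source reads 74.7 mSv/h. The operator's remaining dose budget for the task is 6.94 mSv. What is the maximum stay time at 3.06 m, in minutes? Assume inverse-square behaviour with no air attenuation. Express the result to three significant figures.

30.9 min

By the inverse-square law, rate at 3.06 m:
(1.30/3.06)² = 0.1805, so 74.7 × 0.1805 = 13.48 mSv/h.
Stay time = 6.94 mSv ÷ 13.48 mSv/h = 0.5148 h = 30.89 min.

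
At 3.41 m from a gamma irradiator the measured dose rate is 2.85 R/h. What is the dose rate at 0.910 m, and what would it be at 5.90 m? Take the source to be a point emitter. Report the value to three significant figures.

40.0 R/h; 0.952 R/h

Applying the 1/r² law,
At 0.910 m: 2.85 × (3.41/0.910)² = 2.85 × 14.04 = 40.01 R/h
At 5.90 m: (0.910/5.90)² = 0.02379, so 40.01 × 0.02379 = 0.9518 R/h.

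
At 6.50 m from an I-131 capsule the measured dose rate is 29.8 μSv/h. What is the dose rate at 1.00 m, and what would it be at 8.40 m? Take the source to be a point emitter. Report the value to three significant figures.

Applying the 1/r² law,
At 1.00 m: (6.50/1.00)² = 42.25, so 29.8 × 42.25 = 1259 μSv/h
At 8.40 m: (1.00/8.40)² = 0.01417, so 1259 × 0.01417 = 17.84 μSv/h.

1260 μSv/h; 17.8 μSv/h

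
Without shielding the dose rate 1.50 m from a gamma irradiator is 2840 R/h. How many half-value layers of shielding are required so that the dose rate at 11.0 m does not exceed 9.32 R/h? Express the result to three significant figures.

At 11.0 m, distance alone gives 2840 × (1.50/11.0)² = 2840 × 0.01860 = 52.82 R/h.
Further attenuation needed: 52.82/9.32 = 5.667.
n = log₂(5.667) = 2.503 half-value layers.

2.50 half-value layers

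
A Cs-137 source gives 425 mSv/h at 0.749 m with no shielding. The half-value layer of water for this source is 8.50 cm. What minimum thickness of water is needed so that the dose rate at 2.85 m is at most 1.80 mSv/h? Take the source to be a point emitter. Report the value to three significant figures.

34.2 cm

At 2.85 m, distance alone gives 425 × (0.749/2.85)² = 425 × 0.06907 = 29.35 mSv/h.
Further attenuation needed: 29.35/1.80 = 16.31.
n = log₂(16.31) = 4.028 half-value layers.
Thickness = 4.028 × 8.50 cm = 34.24 cm.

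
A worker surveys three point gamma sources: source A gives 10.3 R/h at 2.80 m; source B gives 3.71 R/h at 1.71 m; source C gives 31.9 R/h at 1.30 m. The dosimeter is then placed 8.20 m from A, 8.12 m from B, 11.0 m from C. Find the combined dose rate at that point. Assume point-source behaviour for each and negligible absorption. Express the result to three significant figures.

1.81 R/h

By superposition, sum each source's inverse-square contribution:
A: 10.3 × (2.80/8.20)² = 1.201 R/h
B: 3.71 × (1.71/8.12)² = 0.1645 R/h
C: 31.9 × (1.30/11.0)² = 0.4455 R/h
Total = 1.201 + 0.1645 + 0.4455 = 1.811 R/h.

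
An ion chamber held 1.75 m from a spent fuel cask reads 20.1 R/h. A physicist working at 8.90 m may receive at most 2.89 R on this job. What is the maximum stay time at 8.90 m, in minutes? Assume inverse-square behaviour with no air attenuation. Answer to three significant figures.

Using I₁d₁² = I₂d₂², rate at 8.90 m:
20.1 × (1.75/8.90)² = 20.1 × 0.03866 = 0.7771 R/h.
Stay time = 2.89 R ÷ 0.7771 R/h = 3.719 h = 223.1 min.

223 min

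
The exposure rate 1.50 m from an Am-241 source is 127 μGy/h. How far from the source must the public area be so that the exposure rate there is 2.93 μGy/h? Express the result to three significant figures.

Using I₁d₁² = I₂d₂², d₂ = d₁·√(I₁/I₂).
I₁/I₂ = 127/2.93 = 43.34, so d₂ = 1.50 × √43.34 = 9.875 m.

9.88 m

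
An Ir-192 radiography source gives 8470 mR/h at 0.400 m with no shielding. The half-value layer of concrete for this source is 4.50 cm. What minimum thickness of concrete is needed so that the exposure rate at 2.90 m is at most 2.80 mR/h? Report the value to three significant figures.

26.3 cm

At 2.90 m, distance alone gives 8470 × (0.400/2.90)² = 8470 × 0.01902 = 161.1 mR/h.
Further attenuation needed: 161.1/2.80 = 57.54.
n = log₂(57.54) = 5.846 half-value layers.
Thickness = 5.846 × 4.50 cm = 26.31 cm.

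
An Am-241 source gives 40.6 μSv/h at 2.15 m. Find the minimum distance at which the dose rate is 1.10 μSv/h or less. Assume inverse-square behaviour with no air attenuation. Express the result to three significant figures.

Using I₁d₁² = I₂d₂², d₂ = d₁·√(I₁/I₂).
I₁/I₂ = 40.6/1.10 = 36.91, so d₂ = 2.15 × √36.91 = 13.06 m.

13.1 m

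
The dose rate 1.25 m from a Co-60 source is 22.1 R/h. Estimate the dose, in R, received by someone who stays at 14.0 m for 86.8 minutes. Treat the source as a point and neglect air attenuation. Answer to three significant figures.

Using I₁d₁² = I₂d₂², rate at 14.0 m:
22.1 × (1.25/14.0)² = 22.1 × 0.007972 = 0.1762 R/h.
Dose = rate × time = 0.1762 R/h × 1.447 h = 0.2550 R.

0.255 R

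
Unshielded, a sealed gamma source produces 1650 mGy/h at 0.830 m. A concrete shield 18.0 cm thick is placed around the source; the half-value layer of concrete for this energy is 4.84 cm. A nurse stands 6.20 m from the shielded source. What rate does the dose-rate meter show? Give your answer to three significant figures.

2.25 mGy/h

Distance alone: 1650 × (0.830/6.20)² = 1650 × 0.01792 = 29.57 mGy/h.
Shield: 18.0/4.84 = 3.719 half-value layers → attenuation 2^(−3.719) = 0.07594.
Combined: 29.57 × 0.07594 = 2.246 mGy/h.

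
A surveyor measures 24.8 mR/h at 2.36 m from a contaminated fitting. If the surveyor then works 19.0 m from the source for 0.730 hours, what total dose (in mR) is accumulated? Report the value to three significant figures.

0.279 mR

Applying the 1/r² law, rate at 19.0 m:
(2.36/19.0)² = 0.01543, so 24.8 × 0.01543 = 0.3827 mR/h.
Dose = rate × time = 0.3827 mR/h × 0.7300 h = 0.2794 mR.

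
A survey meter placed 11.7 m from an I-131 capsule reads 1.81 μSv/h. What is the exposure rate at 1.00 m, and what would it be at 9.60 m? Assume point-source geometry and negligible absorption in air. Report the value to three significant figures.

248 μSv/h; 2.69 μSv/h

Intensity scales as (d₁/d₂)², so
At 1.00 m: (11.7/1.00)² = 136.9, so 1.81 × 136.9 = 247.8 μSv/h
At 9.60 m: (1.00/9.60)² = 0.01085, so 247.8 × 0.01085 = 2.689 μSv/h.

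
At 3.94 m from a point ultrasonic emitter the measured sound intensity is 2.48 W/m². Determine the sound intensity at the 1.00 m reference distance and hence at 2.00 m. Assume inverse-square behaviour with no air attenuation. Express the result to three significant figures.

Using I₁d₁² = I₂d₂²,
At 1.00 m: (3.94/1.00)² = 15.52, so 2.48 × 15.52 = 38.49 W/m²
At 2.00 m: 38.49 × (1.00/2.00)² = 38.49 × 0.2500 = 9.623 W/m².

38.5 W/m²; 9.62 W/m²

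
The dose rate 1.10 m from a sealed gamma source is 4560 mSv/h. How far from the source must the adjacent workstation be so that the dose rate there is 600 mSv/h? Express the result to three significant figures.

3.03 m

By the inverse-square law, d₂ = d₁·√(I₁/I₂).
I₁/I₂ = 4560/600 = 7.600, so d₂ = 1.10 × √7.600 = 3.032 m.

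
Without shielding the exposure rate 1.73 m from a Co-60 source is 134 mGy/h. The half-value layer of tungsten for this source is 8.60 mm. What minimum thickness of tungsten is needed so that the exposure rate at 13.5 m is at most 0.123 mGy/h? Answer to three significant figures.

At 13.5 m, distance alone gives (1.73/13.5)² = 0.01642, so 134 × 0.01642 = 2.200 mGy/h.
Further attenuation needed: 2.200/0.123 = 17.89.
n = log₂(17.89) = 4.161 half-value layers.
Thickness = 4.161 × 8.60 mm = 35.78 mm.

35.8 mm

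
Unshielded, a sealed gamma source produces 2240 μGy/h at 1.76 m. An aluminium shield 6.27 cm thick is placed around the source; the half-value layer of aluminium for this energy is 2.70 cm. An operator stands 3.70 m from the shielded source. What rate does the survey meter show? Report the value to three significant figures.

101 μGy/h

Distance alone: (1.76/3.70)² = 0.2263, so 2240 × 0.2263 = 506.9 μGy/h.
Shield: 6.27/2.70 = 2.322 half-value layers → attenuation 2^(−2.322) = 0.2000.
Combined: 506.9 × 0.2000 = 101.4 μGy/h.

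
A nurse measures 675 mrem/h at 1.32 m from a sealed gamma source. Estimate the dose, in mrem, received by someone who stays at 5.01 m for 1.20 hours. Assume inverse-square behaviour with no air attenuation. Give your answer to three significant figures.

Applying the 1/r² law, rate at 5.01 m:
(1.32/5.01)² = 0.06942, so 675 × 0.06942 = 46.86 mrem/h.
Dose = rate × time = 46.86 mrem/h × 1.200 h = 56.23 mrem.

56.2 mrem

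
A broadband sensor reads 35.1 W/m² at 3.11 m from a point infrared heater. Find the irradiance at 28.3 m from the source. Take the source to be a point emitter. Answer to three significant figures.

Applying the 1/r² law, the rate at 28.3 m is
(3.11/28.3)² = 0.01208, so 35.1 × 0.01208 = 0.4240 W/m².

0.424 W/m²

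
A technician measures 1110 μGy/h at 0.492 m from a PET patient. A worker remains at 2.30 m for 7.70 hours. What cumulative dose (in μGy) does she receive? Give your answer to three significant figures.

Since intensity falls as 1/r², rate at 2.30 m:
(0.492/2.30)² = 0.04576, so 1110 × 0.04576 = 50.79 μGy/h.
Dose = rate × time = 50.79 μGy/h × 7.700 h = 391.1 μGy.

391 μGy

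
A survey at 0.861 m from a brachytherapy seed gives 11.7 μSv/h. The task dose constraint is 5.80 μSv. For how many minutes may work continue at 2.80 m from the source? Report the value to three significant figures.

Applying the 1/r² law, rate at 2.80 m:
(0.861/2.80)² = 0.09456, so 11.7 × 0.09456 = 1.106 μSv/h.
Stay time = 5.80 μSv ÷ 1.106 μSv/h = 5.244 h = 314.6 min.

315 min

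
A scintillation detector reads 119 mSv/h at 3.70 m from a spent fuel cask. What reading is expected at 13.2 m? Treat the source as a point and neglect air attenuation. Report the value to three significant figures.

Using I₁d₁² = I₂d₂², the rate at 13.2 m is
119 × (3.70/13.2)² = 119 × 0.07857 = 9.350 mSv/h.

9.35 mSv/h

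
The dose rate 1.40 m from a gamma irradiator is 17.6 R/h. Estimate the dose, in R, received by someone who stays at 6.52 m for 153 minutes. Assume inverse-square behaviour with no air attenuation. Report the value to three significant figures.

2.07 R

Intensity scales as (d₁/d₂)², so rate at 6.52 m:
(1.40/6.52)² = 0.04611, so 17.6 × 0.04611 = 0.8115 R/h.
Dose = rate × time = 0.8115 R/h × 2.550 h = 2.069 R.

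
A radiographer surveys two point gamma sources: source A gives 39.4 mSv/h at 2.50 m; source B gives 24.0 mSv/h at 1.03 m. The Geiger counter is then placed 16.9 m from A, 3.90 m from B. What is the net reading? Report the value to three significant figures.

Each source contributes Iᵢ·(dᵢ/rᵢ)²; contributions add.
A: 39.4 × (2.50/16.9)² = 0.8622 mSv/h
B: 24.0 × (1.03/3.90)² = 1.674 mSv/h
Total = 0.8622 + 1.674 = 2.536 mSv/h.

2.54 mSv/h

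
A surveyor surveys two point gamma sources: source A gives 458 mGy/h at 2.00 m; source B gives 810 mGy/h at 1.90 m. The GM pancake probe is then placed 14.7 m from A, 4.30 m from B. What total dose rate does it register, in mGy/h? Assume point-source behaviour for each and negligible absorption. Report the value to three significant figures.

Each source contributes Iᵢ·(dᵢ/rᵢ)²; contributions add.
A: 458 × (2.00/14.7)² = 8.478 mGy/h
B: 810 × (1.90/4.30)² = 158.1 mGy/h
Total = 8.478 + 158.1 = 166.6 mGy/h.

167 mGy/h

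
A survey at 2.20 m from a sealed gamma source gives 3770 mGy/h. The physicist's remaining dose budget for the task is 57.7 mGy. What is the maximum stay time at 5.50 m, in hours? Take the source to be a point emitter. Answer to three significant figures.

0.0957 h

Using I₁d₁² = I₂d₂², rate at 5.50 m:
(2.20/5.50)² = 0.1600, so 3770 × 0.1600 = 603.2 mGy/h.
Stay time = 57.7 mGy ÷ 603.2 mGy/h = 0.09566 h.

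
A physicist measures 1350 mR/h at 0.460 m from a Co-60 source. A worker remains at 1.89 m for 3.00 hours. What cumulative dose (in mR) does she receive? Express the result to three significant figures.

240 mR

Applying the 1/r² law, rate at 1.89 m:
1350 × (0.460/1.89)² = 1350 × 0.05924 = 79.97 mR/h.
Dose = rate × time = 79.97 mR/h × 3.000 h = 239.9 mR.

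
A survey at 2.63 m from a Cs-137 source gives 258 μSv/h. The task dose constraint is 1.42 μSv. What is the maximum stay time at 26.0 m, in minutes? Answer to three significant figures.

32.3 min

Applying the 1/r² law, rate at 26.0 m:
258 × (2.63/26.0)² = 258 × 0.01023 = 2.639 μSv/h.
Stay time = 1.42 μSv ÷ 2.639 μSv/h = 0.5381 h = 32.29 min.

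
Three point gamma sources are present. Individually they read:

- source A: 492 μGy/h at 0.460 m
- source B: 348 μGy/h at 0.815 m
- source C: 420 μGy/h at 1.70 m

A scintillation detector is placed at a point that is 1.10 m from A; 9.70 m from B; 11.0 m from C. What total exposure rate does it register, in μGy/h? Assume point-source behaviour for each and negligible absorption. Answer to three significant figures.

98.5 μGy/h

By superposition, sum each source's inverse-square contribution:
A: 492 × (0.460/1.10)² = 86.04 μGy/h
B: 348 × (0.815/9.70)² = 2.457 μGy/h
C: 420 × (1.70/11.0)² = 10.03 μGy/h
Total = 86.04 + 2.457 + 10.03 = 98.53 μGy/h.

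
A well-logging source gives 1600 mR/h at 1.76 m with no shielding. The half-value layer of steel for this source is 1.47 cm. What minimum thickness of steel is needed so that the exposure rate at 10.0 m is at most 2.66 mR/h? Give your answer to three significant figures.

At 10.0 m, distance alone gives 1600 × (1.76/10.0)² = 1600 × 0.03098 = 49.57 mR/h.
Further attenuation needed: 49.57/2.66 = 18.64.
n = log₂(18.64) = 4.220 half-value layers.
Thickness = 4.220 × 1.47 cm = 6.203 cm.

6.20 cm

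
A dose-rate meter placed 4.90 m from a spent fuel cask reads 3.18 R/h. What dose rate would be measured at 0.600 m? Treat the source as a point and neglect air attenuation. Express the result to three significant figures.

212 R/h

By the inverse-square law, scaling from 4.90 m to 0.600 m:
(4.90/0.600)² = 66.69, so 3.18 × 66.69 = 212.1 R/h.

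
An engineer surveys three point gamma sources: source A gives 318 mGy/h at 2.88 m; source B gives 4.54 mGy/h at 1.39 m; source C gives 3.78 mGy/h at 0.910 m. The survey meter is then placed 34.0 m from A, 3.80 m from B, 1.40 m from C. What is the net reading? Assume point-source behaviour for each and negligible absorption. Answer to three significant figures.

4.49 mGy/h

Each source contributes Iᵢ·(dᵢ/rᵢ)²; contributions add.
A: 318 × (2.88/34.0)² = 2.282 mGy/h
B: 4.54 × (1.39/3.80)² = 0.6075 mGy/h
C: 3.78 × (0.910/1.40)² = 1.597 mGy/h
Total = 2.282 + 0.6075 + 1.597 = 4.487 mGy/h.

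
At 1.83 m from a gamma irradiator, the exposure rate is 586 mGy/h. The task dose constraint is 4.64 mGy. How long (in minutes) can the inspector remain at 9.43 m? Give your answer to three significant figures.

Since intensity falls as 1/r², rate at 9.43 m:
(1.83/9.43)² = 0.03766, so 586 × 0.03766 = 22.07 mGy/h.
Stay time = 4.64 mGy ÷ 22.07 mGy/h = 0.2102 h = 12.61 min.

12.6 min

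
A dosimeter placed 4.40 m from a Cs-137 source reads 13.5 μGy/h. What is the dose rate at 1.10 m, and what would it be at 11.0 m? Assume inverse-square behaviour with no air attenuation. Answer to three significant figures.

Since intensity falls as 1/r²,
At 1.10 m: (4.40/1.10)² = 16.00, so 13.5 × 16.00 = 216.0 μGy/h
At 11.0 m: 216.0 × (1.10/11.0)² = 216.0 × 0.01000 = 2.160 μGy/h.

216 μGy/h; 2.16 μGy/h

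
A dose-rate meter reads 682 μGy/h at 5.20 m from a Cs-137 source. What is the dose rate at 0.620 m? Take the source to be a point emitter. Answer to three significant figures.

Since intensity falls as 1/r², the rate at 0.620 m is
(5.20/0.620)² = 70.34, so 682 × 70.34 = 47970 μGy/h.

48000 μGy/h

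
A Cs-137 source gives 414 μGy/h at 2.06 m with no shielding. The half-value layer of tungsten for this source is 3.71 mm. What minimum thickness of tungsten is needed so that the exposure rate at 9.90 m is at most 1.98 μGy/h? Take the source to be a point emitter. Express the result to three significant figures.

At 9.90 m, distance alone gives (2.06/9.90)² = 0.04330, so 414 × 0.04330 = 17.93 μGy/h.
Further attenuation needed: 17.93/1.98 = 9.056.
n = log₂(9.056) = 3.179 half-value layers.
Thickness = 3.179 × 3.71 mm = 11.79 mm.

11.8 mm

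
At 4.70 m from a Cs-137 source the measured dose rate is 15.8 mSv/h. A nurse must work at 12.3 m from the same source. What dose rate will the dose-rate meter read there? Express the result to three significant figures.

2.31 mSv/h

Applying the 1/r² law, scaling from 4.70 m to 12.3 m:
(4.70/12.3)² = 0.1460, so 15.8 × 0.1460 = 2.307 mSv/h.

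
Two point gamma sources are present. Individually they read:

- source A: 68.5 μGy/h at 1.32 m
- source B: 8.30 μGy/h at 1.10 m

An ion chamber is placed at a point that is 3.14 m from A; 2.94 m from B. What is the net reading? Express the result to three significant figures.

13.3 μGy/h

By superposition, sum each source's inverse-square contribution:
A: 68.5 × (1.32/3.14)² = 12.11 μGy/h
B: 8.30 × (1.10/2.94)² = 1.162 μGy/h
Total = 12.11 + 1.162 = 13.27 μGy/h.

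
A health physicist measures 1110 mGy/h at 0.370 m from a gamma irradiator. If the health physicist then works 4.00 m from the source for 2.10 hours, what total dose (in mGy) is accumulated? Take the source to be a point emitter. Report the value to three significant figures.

19.9 mGy

Applying the 1/r² law, rate at 4.00 m:
1110 × (0.370/4.00)² = 1110 × 0.008556 = 9.497 mGy/h.
Dose = rate × time = 9.497 mGy/h × 2.100 h = 19.94 mGy.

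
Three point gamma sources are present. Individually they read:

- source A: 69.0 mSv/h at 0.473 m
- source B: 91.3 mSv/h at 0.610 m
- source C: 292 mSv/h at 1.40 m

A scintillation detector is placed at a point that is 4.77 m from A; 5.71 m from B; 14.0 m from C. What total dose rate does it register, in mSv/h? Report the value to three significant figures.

By superposition, sum each source's inverse-square contribution:
A: 69.0 × (0.473/4.77)² = 0.6785 mSv/h
B: 91.3 × (0.610/5.71)² = 1.042 mSv/h
C: 292 × (1.40/14.0)² = 2.920 mSv/h
Total = 0.6785 + 1.042 + 2.920 = 4.641 mSv/h.

4.64 mSv/h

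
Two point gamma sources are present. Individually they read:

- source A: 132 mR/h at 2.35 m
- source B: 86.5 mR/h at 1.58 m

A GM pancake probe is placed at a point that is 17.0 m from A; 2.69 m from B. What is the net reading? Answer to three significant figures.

32.4 mR/h

By superposition, sum each source's inverse-square contribution:
A: 132 × (2.35/17.0)² = 2.522 mR/h
B: 86.5 × (1.58/2.69)² = 29.84 mR/h
Total = 2.522 + 29.84 = 32.36 mR/h.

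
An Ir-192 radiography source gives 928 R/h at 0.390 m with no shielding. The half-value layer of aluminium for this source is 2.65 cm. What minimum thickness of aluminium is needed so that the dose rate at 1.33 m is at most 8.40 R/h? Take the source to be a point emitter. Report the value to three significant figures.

8.61 cm

At 1.33 m, distance alone gives (0.390/1.33)² = 0.08599, so 928 × 0.08599 = 79.80 R/h.
Further attenuation needed: 79.80/8.40 = 9.500.
n = log₂(9.500) = 3.248 half-value layers.
Thickness = 3.248 × 2.65 cm = 8.607 cm.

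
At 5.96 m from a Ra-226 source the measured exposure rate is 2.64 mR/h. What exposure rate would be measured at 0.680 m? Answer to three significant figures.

Since intensity falls as 1/r², scaling from 5.96 m to 0.680 m:
2.64 × (5.96/0.680)² = 2.64 × 76.82 = 202.8 mR/h.

203 mR/h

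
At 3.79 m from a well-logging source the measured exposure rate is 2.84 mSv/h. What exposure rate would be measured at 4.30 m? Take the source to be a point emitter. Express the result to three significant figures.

Since intensity falls as 1/r², scaling from 3.79 m to 4.30 m:
2.84 × (3.79/4.30)² = 2.84 × 0.7769 = 2.206 mSv/h.

2.21 mSv/h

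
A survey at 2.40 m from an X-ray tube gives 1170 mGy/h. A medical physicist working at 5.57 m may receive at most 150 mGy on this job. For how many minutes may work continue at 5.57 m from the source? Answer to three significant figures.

Applying the 1/r² law, rate at 5.57 m:
(2.40/5.57)² = 0.1857, so 1170 × 0.1857 = 217.3 mGy/h.
Stay time = 150 mGy ÷ 217.3 mGy/h = 0.6903 h = 41.42 min.

41.4 min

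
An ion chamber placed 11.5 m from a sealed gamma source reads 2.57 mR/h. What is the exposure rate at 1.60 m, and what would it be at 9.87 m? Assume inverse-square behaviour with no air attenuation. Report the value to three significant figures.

133 mR/h; 3.49 mR/h

Using I₁d₁² = I₂d₂²,
At 1.60 m: 2.57 × (11.5/1.60)² = 2.57 × 51.66 = 132.8 mR/h
At 9.87 m: 132.8 × (1.60/9.87)² = 132.8 × 0.02628 = 3.490 mR/h.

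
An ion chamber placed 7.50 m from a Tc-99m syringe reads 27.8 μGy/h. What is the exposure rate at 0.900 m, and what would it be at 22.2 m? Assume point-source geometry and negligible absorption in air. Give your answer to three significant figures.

1930 μGy/h; 3.17 μGy/h

Intensity scales as (d₁/d₂)², so
At 0.900 m: 27.8 × (7.50/0.900)² = 27.8 × 69.44 = 1930 μGy/h
At 22.2 m: (0.900/22.2)² = 0.001644, so 1930 × 0.001644 = 3.173 μGy/h.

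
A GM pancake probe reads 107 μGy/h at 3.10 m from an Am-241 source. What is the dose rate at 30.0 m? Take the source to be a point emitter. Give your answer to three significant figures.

1.14 μGy/h

Intensity scales as (d₁/d₂)², so the rate at 30.0 m is
(3.10/30.0)² = 0.01068, so 107 × 0.01068 = 1.143 μGy/h.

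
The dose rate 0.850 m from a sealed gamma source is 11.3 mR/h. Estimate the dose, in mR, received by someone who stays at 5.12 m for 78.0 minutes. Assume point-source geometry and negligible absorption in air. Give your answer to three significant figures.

0.405 mR

Since intensity falls as 1/r², rate at 5.12 m:
11.3 × (0.850/5.12)² = 11.3 × 0.02756 = 0.3114 mR/h.
Dose = rate × time = 0.3114 mR/h × 1.300 h = 0.4048 mR.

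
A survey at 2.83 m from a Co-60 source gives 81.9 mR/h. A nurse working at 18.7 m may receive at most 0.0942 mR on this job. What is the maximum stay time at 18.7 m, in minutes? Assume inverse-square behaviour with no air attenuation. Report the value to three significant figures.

3.01 min

Since intensity falls as 1/r², rate at 18.7 m:
81.9 × (2.83/18.7)² = 81.9 × 0.02290 = 1.876 mR/h.
Stay time = 0.0942 mR ÷ 1.876 mR/h = 0.05021 h = 3.013 min.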